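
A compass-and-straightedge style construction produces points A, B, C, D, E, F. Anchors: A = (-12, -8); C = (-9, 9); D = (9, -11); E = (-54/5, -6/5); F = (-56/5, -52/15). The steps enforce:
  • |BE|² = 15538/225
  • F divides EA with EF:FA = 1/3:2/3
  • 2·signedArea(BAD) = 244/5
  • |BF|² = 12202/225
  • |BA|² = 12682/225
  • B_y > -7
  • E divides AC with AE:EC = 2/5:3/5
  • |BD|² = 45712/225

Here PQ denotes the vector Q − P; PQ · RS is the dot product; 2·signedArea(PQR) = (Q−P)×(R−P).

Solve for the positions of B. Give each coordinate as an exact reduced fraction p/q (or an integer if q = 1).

B = (-23/5, -101/15)

1. B_x = -23/5  [line 3·x + 21·y + 776/5 = 0 ∩ |BD|² = 45712/225]
2. B_y = -101/15  [line 3·x + 21·y + 776/5 = 0 ∩ |BD|² = 45712/225]
   → B = (-23/5, -101/15)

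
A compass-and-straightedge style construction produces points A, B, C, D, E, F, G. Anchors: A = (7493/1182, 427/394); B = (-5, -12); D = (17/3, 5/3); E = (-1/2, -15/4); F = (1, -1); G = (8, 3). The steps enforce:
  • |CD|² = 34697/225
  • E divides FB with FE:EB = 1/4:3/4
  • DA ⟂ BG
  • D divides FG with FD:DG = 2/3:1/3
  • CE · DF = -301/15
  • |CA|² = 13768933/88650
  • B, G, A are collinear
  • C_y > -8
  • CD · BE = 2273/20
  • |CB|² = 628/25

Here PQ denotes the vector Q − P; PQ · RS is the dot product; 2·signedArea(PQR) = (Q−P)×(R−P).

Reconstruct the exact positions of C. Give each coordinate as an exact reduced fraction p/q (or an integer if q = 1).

C = (-13/5, -38/5)

1. C_x = -13/5  [CE · DF = -301/15 ∩ CD · BE = 2273/20]
2. C_y = -38/5  [CE · DF = -301/15 ∩ CD · BE = 2273/20]
   → C = (-13/5, -38/5)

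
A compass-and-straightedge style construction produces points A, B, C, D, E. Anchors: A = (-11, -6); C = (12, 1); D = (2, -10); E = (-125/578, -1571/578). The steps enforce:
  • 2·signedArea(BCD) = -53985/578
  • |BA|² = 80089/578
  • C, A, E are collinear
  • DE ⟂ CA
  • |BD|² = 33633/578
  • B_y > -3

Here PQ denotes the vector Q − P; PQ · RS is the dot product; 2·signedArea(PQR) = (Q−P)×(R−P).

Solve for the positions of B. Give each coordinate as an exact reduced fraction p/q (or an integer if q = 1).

B = (151/578, -1487/578)

1. B_x = 151/578  [line 11·x + -10·y + -16531/578 = 0 ∩ |BD|² = 33633/578]
2. B_y = -1487/578  [line 11·x + -10·y + -16531/578 = 0 ∩ |BD|² = 33633/578]
   → B = (151/578, -1487/578)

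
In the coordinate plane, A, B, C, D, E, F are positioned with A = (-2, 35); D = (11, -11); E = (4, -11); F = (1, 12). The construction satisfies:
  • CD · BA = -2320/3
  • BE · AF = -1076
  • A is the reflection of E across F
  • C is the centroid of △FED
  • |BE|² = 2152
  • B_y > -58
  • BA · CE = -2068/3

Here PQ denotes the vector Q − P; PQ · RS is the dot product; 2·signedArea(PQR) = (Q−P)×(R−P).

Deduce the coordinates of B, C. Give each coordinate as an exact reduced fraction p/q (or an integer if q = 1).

B = (10, -57)
C = (16/3, -10/3)

1. B_x = 10  [line -3·x + 23·y + 1341 = 0 ∩ |BE|² = 2152]
2. B_y = -57  [line -3·x + 23·y + 1341 = 0 ∩ |BE|² = 2152]
   → B = (10, -57)
3. C_x = 16/3  [BA · CE = -2068/3 ∩ C is the centroid of △FED]
4. C_y = -10/3  [BA · CE = -2068/3 ∩ C is the centroid of △FED]
   → C = (16/3, -10/3)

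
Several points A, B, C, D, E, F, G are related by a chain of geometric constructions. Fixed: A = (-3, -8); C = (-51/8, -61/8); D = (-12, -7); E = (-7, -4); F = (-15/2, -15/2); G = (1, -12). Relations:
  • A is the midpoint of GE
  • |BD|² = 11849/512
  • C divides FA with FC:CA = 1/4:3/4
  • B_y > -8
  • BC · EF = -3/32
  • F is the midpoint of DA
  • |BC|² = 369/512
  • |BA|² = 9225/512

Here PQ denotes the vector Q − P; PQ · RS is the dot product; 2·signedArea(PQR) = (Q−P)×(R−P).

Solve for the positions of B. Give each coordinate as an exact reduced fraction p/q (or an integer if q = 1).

B = (-231/32, -241/32)

1. B_x = -231/32  [line 1/2·x + 7/2·y + 959/32 = 0 ∩ |BA|² = 9225/512]
2. B_y = -241/32  [line 1/2·x + 7/2·y + 959/32 = 0 ∩ |BA|² = 9225/512]
   → B = (-231/32, -241/32)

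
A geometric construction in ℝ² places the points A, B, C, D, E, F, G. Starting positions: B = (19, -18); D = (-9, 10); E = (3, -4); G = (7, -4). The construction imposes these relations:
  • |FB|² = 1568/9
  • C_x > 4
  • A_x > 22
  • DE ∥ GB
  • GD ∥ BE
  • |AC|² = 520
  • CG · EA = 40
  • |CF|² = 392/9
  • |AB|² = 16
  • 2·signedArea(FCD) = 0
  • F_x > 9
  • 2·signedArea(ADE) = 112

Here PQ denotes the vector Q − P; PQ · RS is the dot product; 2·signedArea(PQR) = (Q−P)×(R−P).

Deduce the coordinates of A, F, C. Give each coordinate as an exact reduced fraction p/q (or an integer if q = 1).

1. A_x = 23  [line 14·x + 12·y + -106 = 0 ∩ |AB|² = 16]
2. A_y = -18  [line 14·x + 12·y + -106 = 0 ∩ |AB|² = 16]
   → A = (23, -18)
3. C_x = 5  [line -20·x + 14·y + 156 = 0 ∩ |AC|² = 520]
4. C_y = -4  [line -20·x + 14·y + 156 = 0 ∩ |AC|² = 520]
   → C = (5, -4)
5. F_x = 29/3  [line -14·x + -14·y + 14 = 0 ∩ |CF|² = 392/9]
6. F_y = -26/3  [line -14·x + -14·y + 14 = 0 ∩ |CF|² = 392/9]
   → F = (29/3, -26/3)

A = (23, -18)
C = (5, -4)
F = (29/3, -26/3)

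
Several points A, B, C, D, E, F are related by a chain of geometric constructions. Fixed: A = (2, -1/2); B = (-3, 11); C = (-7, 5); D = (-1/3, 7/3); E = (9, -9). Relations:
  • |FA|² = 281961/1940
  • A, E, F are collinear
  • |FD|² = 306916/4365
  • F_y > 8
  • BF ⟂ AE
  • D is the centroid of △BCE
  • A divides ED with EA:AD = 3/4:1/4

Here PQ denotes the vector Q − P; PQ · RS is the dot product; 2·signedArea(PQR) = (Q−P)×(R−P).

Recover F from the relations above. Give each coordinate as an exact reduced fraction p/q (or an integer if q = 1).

F = (-2747/485, 4271/485)

1. F_x = -2747/485  [A, E, F are collinear ∩ BF ⟂ AE]
2. F_y = 4271/485  [A, E, F are collinear ∩ BF ⟂ AE]
   → F = (-2747/485, 4271/485)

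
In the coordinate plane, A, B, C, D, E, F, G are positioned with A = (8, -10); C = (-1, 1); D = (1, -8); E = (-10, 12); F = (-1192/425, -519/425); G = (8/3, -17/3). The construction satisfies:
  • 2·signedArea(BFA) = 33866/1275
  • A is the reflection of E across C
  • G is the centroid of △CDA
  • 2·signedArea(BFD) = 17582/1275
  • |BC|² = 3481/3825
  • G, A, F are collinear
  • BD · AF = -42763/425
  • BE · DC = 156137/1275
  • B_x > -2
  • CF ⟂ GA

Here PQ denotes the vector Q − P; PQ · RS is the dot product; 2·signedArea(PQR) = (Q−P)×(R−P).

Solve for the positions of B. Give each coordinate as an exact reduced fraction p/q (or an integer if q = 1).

B = (-2042/1275, 331/1275)

1. B_x = -2042/1275  [2·signedArea(BFA) = 33866/1275 ∩ BE · DC = 156137/1275]
2. B_y = 331/1275  [2·signedArea(BFA) = 33866/1275 ∩ BE · DC = 156137/1275]
   → B = (-2042/1275, 331/1275)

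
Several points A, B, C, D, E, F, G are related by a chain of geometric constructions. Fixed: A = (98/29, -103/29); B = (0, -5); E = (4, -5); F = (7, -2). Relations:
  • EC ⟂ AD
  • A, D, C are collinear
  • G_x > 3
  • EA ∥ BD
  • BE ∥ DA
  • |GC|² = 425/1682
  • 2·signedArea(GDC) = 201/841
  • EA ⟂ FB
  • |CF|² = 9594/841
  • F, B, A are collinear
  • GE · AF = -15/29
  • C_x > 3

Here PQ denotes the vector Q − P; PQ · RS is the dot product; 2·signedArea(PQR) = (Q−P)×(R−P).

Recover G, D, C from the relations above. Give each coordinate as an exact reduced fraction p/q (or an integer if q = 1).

1. D_x = -18/29  [BE ∥ DA ∩ EA ∥ BD]
2. D_y = -103/29  [BE ∥ DA ∩ EA ∥ BD]
   → D = (-18/29, -103/29)
3. C_x = 4  [A, D, C are collinear ∩ EC ⟂ AD]
4. C_y = -103/29  [A, D, C are collinear ∩ EC ⟂ AD]
   → C = (4, -103/29)
5. G_x = 7/2  [GE · AF = -15/29 ∩ 2·signedArea(GDC) = 201/841]
6. G_y = -7/2  [GE · AF = -15/29 ∩ 2·signedArea(GDC) = 201/841]
   → G = (7/2, -7/2)

C = (4, -103/29)
D = (-18/29, -103/29)
G = (7/2, -7/2)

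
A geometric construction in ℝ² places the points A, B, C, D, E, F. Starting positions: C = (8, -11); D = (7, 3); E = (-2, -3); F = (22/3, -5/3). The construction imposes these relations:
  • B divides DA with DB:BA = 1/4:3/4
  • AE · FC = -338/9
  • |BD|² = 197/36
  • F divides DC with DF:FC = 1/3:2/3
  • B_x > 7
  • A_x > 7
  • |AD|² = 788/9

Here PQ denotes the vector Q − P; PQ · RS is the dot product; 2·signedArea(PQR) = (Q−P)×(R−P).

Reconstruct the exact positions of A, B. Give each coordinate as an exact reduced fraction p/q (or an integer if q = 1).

1. A_x = 23/3  [line -2/3·x + 28/3·y + 578/9 = 0 ∩ |AD|² = 788/9]
2. A_y = -19/3  [line -2/3·x + 28/3·y + 578/9 = 0 ∩ |AD|² = 788/9]
   → A = (23/3, -19/3)
3. B_x = 43/6  [B divides DA with DB:BA = 1/4:3/4]
4. B_y = 2/3  [B divides DA with DB:BA = 1/4:3/4]
   → B = (43/6, 2/3)

A = (23/3, -19/3)
B = (43/6, 2/3)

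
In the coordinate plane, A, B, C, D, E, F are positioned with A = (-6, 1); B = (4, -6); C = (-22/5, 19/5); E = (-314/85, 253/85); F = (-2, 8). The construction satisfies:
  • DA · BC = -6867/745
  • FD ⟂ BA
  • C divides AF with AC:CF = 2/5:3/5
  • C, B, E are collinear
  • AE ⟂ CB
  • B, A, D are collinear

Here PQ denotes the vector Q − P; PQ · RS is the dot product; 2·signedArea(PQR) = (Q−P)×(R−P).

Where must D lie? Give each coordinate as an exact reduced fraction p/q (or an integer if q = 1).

D = (-984/149, 212/149)

1. D_x = -984/149  [B, A, D are collinear ∩ FD ⟂ BA]
2. D_y = 212/149  [B, A, D are collinear ∩ FD ⟂ BA]
   → D = (-984/149, 212/149)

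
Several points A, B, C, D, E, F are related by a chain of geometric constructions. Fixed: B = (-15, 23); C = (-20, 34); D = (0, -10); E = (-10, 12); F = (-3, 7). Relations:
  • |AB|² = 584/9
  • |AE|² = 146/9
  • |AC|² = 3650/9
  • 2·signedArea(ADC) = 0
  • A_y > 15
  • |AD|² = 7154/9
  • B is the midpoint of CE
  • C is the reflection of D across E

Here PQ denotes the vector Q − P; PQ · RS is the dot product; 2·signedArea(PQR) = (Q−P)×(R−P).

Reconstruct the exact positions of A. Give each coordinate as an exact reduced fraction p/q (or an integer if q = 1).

A = (-35/3, 47/3)

1. A_x = -35/3  [line -44·x + -20·y + -200 = 0 ∩ |AE|² = 146/9]
2. A_y = 47/3  [line -44·x + -20·y + -200 = 0 ∩ |AE|² = 146/9]
   → A = (-35/3, 47/3)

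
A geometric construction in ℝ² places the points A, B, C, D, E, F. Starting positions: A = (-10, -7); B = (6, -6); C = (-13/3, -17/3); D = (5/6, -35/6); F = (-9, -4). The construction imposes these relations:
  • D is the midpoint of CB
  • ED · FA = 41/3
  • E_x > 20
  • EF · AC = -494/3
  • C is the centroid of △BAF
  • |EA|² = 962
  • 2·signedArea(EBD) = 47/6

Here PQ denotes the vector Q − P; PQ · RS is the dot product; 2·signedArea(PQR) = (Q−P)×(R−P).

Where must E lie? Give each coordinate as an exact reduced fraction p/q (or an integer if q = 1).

E = (21, -8)

1. E_x = 21  [2·signedArea(EBD) = 47/6 ∩ ED · FA = 41/3]
2. E_y = -8  [2·signedArea(EBD) = 47/6 ∩ ED · FA = 41/3]
   → E = (21, -8)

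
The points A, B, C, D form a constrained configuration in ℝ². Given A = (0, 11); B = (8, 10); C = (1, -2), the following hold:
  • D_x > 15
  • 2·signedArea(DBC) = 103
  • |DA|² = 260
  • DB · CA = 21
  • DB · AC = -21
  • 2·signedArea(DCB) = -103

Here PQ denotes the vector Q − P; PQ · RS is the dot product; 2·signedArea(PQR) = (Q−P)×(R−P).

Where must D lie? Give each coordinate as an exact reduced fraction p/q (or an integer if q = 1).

1. D_x = 16  [2·signedArea(DCB) = -103 ∩ DB · AC = -21]
2. D_y = 9  [2·signedArea(DCB) = -103 ∩ DB · AC = -21]
   → D = (16, 9)

D = (16, 9)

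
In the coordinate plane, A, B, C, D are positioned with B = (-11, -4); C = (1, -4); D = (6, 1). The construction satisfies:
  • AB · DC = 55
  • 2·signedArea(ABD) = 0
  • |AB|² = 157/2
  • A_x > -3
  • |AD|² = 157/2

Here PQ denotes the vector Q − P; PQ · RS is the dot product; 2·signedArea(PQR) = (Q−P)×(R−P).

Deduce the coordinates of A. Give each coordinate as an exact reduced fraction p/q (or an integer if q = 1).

A = (-5/2, -3/2)

1. A_x = -5/2  [2·signedArea(ABD) = 0 ∩ AB · DC = 55]
2. A_y = -3/2  [2·signedArea(ABD) = 0 ∩ AB · DC = 55]
   → A = (-5/2, -3/2)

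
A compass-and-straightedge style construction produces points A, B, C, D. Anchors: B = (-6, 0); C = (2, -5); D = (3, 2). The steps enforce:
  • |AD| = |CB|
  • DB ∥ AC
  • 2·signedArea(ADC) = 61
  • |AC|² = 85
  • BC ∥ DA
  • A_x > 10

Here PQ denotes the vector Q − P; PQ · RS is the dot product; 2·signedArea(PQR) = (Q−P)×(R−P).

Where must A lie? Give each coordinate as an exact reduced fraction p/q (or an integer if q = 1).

A = (11, -3)

1. A_x = 11  [DB ∥ AC ∩ BC ∥ DA]
2. A_y = -3  [DB ∥ AC ∩ BC ∥ DA]
   → A = (11, -3)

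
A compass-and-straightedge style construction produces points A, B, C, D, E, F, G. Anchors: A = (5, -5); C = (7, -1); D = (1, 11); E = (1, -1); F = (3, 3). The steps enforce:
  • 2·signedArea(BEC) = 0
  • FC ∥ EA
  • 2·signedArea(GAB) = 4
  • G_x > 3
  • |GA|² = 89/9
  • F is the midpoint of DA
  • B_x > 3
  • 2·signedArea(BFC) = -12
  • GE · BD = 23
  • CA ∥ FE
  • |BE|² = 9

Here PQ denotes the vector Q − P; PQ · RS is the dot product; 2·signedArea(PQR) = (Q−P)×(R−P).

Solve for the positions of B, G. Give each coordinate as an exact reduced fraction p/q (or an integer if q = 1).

1. B_x = 4  [2·signedArea(BEC) = 0 ∩ 2·signedArea(BFC) = -12]
2. B_y = -1  [2·signedArea(BEC) = 0 ∩ 2·signedArea(BFC) = -12]
   → B = (4, -1)
3. G_x = 10/3  [2·signedArea(GAB) = 4 ∩ GE · BD = 23]
4. G_y = -7/3  [2·signedArea(GAB) = 4 ∩ GE · BD = 23]
   → G = (10/3, -7/3)

B = (4, -1)
G = (10/3, -7/3)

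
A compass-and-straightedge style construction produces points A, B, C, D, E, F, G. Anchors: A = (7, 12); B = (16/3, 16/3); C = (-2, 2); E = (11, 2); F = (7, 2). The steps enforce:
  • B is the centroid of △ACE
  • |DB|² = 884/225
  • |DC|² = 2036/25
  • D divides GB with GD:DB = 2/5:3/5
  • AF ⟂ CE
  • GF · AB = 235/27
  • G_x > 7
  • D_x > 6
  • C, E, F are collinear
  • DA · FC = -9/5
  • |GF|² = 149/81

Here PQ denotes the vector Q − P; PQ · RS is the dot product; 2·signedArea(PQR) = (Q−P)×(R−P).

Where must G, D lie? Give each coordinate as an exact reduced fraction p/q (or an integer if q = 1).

1. G_x = 70/9  [line 5/3·x + 20/3·y + -910/27 = 0 ∩ |GF|² = 149/81]
2. G_y = 28/9  [line 5/3·x + 20/3·y + -910/27 = 0 ∩ |GF|² = 149/81]
   → G = (70/9, 28/9)
3. D_x = 34/5  [D divides GB with GD:DB = 2/5:3/5]
4. D_y = 4  [D divides GB with GD:DB = 2/5:3/5]
   → D = (34/5, 4)

D = (34/5, 4)
G = (70/9, 28/9)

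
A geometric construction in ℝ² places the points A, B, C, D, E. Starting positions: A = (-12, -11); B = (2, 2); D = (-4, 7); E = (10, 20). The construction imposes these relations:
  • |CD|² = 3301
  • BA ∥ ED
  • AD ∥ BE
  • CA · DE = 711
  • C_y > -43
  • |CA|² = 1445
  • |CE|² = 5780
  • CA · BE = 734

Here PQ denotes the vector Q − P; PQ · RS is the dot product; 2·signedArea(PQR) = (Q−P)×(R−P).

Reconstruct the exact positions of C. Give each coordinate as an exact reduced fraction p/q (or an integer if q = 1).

C = (-34, -42)

1. C_x = -34  [CA · BE = 734 ∩ CA · DE = 711]
2. C_y = -42  [CA · BE = 734 ∩ CA · DE = 711]
   → C = (-34, -42)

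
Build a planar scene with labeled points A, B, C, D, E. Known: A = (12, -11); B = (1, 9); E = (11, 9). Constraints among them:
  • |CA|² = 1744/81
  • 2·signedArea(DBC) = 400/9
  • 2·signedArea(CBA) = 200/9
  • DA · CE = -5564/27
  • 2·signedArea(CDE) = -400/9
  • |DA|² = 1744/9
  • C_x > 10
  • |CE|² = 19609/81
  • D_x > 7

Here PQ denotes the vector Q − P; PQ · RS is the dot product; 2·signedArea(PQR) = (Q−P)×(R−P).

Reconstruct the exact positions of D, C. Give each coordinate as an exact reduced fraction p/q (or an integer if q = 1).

1. C_x = 32/3  [line 20·x + 11·y + -1271/9 = 0 ∩ |CE|² = 19609/81]
2. C_y = -59/9  [line 20·x + 11·y + -1271/9 = 0 ∩ |CE|² = 19609/81]
   → C = (32/3, -59/9)
3. D_x = 8  [2·signedArea(DBC) = 400/9 ∩ 2·signedArea(CDE) = -400/9]
4. D_y = 7/3  [2·signedArea(DBC) = 400/9 ∩ 2·signedArea(CDE) = -400/9]
   → D = (8, 7/3)

C = (32/3, -59/9)
D = (8, 7/3)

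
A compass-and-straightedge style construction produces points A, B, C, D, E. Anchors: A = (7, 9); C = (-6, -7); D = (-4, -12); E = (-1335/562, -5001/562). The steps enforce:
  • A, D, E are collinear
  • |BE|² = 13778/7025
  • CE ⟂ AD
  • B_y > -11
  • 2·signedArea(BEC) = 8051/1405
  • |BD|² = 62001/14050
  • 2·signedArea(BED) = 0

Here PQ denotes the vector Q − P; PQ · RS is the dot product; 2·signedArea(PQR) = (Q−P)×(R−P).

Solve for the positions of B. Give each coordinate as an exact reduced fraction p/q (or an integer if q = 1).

B = (-8501/2810, -28491/2810)

1. B_x = -8501/2810  [2·signedArea(BED) = 0 ∩ 2·signedArea(BEC) = 8051/1405]
2. B_y = -28491/2810  [2·signedArea(BED) = 0 ∩ 2·signedArea(BEC) = 8051/1405]
   → B = (-8501/2810, -28491/2810)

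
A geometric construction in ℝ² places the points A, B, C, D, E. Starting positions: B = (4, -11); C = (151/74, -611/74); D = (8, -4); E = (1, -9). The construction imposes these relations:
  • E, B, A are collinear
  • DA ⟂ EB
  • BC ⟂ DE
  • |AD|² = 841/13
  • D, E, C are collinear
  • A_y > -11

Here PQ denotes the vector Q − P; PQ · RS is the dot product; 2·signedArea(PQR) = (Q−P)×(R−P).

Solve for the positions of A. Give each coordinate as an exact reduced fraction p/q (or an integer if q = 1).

A = (46/13, -139/13)

1. A_x = 46/13  [E, B, A are collinear ∩ DA ⟂ EB]
2. A_y = -139/13  [E, B, A are collinear ∩ DA ⟂ EB]
   → A = (46/13, -139/13)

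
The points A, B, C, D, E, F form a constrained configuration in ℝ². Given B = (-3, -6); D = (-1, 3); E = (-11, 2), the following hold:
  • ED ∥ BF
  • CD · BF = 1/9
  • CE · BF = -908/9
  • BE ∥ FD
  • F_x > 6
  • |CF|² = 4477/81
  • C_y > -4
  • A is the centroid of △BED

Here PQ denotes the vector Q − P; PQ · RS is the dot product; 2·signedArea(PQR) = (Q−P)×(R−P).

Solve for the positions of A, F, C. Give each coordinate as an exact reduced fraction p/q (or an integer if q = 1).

1. A_x = -5  [A is the centroid of △BED]
2. A_y = -1/3  [A is the centroid of △BED]
   → A = (-5, -1/3)
3. F_x = 7  [BE ∥ FD ∩ ED ∥ BF]
4. F_y = -5  [BE ∥ FD ∩ ED ∥ BF]
   → F = (7, -5)
5. C_x = -1/3  [line -10·x + -1·y + -64/9 = 0 ∩ |CF|² = 4477/81]
6. C_y = -34/9  [line -10·x + -1·y + -64/9 = 0 ∩ |CF|² = 4477/81]
   → C = (-1/3, -34/9)

A = (-5, -1/3)
C = (-1/3, -34/9)
F = (7, -5)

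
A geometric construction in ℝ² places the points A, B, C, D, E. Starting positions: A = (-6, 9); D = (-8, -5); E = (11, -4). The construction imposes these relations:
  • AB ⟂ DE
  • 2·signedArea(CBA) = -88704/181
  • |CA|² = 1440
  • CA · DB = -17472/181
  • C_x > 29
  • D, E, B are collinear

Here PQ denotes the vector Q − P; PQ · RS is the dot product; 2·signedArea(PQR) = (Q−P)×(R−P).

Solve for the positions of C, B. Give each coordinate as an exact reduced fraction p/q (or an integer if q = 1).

1. B_x = -954/181  [D, E, B are collinear ∩ AB ⟂ DE]
2. B_y = -879/181  [D, E, B are collinear ∩ AB ⟂ DE]
   → B = (-954/181, -879/181)
3. C_x = 30  [line -494/181·x + -26/181·y + 14742/181 = 0 ∩ |CA|² = 1440]
4. C_y = -3  [line -494/181·x + -26/181·y + 14742/181 = 0 ∩ |CA|² = 1440]
   → C = (30, -3)

B = (-954/181, -879/181)
C = (30, -3)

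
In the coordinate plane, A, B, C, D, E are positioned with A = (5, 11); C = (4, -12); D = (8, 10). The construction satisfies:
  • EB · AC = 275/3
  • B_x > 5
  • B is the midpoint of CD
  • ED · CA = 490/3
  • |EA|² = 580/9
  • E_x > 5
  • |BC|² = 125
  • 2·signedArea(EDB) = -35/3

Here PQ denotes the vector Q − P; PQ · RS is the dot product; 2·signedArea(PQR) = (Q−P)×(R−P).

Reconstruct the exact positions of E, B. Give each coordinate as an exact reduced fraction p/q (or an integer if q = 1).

B = (6, -1)
E = (17/3, 3)

1. E_x = 17/3  [line -1·x + -23·y + 224/3 = 0 ∩ |EA|² = 580/9]
2. E_y = 3  [line -1·x + -23·y + 224/3 = 0 ∩ |EA|² = 580/9]
   → E = (17/3, 3)
3. B_x = 6  [B is the midpoint of CD]
4. B_y = -1  [B is the midpoint of CD]
   → B = (6, -1)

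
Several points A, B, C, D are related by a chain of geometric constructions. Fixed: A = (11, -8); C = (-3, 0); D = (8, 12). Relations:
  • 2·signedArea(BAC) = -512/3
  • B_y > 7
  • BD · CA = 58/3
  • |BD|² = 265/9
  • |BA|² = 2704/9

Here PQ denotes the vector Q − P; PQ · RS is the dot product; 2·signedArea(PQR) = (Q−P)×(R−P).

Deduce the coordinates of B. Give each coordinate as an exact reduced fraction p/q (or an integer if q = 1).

1. B_x = 13/3  [BD · CA = 58/3 ∩ 2·signedArea(BAC) = -512/3]
2. B_y = 8  [BD · CA = 58/3 ∩ 2·signedArea(BAC) = -512/3]
   → B = (13/3, 8)

B = (13/3, 8)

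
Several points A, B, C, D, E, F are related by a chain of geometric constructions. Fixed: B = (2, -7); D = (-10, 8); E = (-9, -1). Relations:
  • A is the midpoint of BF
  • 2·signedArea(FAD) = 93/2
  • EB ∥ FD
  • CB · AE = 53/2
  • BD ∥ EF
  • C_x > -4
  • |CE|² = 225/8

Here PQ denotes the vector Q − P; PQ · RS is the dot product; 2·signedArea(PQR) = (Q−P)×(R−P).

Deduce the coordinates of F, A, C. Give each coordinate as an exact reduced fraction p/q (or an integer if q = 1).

A = (-19/2, 7/2)
C = (-15/4, -7/4)
F = (-21, 14)

1. F_x = -21  [EB ∥ FD ∩ BD ∥ EF]
2. F_y = 14  [EB ∥ FD ∩ BD ∥ EF]
   → F = (-21, 14)
3. A_x = -19/2  [A is the midpoint of BF]
4. A_y = 7/2  [A is the midpoint of BF]
   → A = (-19/2, 7/2)
5. C_x = -15/4  [line -1/2·x + 9/2·y + 6 = 0 ∩ |CE|² = 225/8]
6. C_y = -7/4  [line -1/2·x + 9/2·y + 6 = 0 ∩ |CE|² = 225/8]
   → C = (-15/4, -7/4)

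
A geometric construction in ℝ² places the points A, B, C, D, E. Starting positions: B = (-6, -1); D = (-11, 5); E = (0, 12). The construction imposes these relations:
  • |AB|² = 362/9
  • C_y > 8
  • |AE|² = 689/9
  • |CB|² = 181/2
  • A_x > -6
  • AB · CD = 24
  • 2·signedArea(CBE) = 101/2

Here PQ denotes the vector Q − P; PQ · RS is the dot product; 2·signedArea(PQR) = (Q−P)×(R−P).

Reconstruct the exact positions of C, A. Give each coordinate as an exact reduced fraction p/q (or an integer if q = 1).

A = (-17/3, 16/3)
C = (-11/2, 17/2)

1. C_x = -11/2  [line -13·x + 6·y + -245/2 = 0 ∩ |CB|² = 181/2]
2. C_y = 17/2  [line -13·x + 6·y + -245/2 = 0 ∩ |CB|² = 181/2]
   → C = (-11/2, 17/2)
3. A_x = -17/3  [line 11/2·x + 7/2·y + 25/2 = 0 ∩ |AE|² = 689/9]
4. A_y = 16/3  [line 11/2·x + 7/2·y + 25/2 = 0 ∩ |AE|² = 689/9]
   → A = (-17/3, 16/3)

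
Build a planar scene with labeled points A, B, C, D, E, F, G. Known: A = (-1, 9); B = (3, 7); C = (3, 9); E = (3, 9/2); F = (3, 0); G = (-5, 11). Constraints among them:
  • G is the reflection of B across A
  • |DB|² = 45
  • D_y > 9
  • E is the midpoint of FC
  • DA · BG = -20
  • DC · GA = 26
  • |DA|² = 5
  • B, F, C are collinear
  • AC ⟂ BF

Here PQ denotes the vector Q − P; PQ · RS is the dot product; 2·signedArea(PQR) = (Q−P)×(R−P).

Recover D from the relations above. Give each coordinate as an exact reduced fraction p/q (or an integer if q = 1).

D = (-3, 10)

1. D_x = -3  [line 8·x + -4·y + 64 = 0 ∩ |DB|² = 45]
2. D_y = 10  [line 8·x + -4·y + 64 = 0 ∩ |DB|² = 45]
   → D = (-3, 10)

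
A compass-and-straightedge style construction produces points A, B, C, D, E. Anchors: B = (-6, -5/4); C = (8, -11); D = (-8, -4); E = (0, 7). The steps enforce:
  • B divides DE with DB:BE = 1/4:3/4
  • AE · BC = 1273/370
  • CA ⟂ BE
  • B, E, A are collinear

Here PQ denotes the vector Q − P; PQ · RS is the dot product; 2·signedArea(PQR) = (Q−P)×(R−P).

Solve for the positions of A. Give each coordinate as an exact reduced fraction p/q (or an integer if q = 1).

A = (-1072/185, -179/185)

1. A_x = -1072/185  [B, E, A are collinear ∩ CA ⟂ BE]
2. A_y = -179/185  [B, E, A are collinear ∩ CA ⟂ BE]
   → A = (-1072/185, -179/185)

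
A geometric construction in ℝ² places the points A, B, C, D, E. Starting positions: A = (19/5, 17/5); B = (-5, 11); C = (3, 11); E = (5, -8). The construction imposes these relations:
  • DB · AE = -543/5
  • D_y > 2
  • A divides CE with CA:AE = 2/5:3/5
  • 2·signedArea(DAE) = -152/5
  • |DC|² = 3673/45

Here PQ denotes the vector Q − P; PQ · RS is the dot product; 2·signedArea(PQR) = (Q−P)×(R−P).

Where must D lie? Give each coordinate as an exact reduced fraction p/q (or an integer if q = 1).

D = (19/15, 32/15)

1. D_x = 19/15  [2·signedArea(DAE) = -152/5 ∩ DB · AE = -543/5]
2. D_y = 32/15  [2·signedArea(DAE) = -152/5 ∩ DB · AE = -543/5]
   → D = (19/15, 32/15)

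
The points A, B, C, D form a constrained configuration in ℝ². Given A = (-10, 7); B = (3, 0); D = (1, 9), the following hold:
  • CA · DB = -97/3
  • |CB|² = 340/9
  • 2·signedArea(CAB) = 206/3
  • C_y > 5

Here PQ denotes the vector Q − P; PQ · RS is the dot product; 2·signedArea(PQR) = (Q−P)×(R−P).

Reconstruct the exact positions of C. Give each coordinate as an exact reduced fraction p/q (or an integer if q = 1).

1. C_x = 5/3  [CA · DB = -97/3 ∩ 2·signedArea(CAB) = 206/3]
2. C_y = 6  [CA · DB = -97/3 ∩ 2·signedArea(CAB) = 206/3]
   → C = (5/3, 6)

C = (5/3, 6)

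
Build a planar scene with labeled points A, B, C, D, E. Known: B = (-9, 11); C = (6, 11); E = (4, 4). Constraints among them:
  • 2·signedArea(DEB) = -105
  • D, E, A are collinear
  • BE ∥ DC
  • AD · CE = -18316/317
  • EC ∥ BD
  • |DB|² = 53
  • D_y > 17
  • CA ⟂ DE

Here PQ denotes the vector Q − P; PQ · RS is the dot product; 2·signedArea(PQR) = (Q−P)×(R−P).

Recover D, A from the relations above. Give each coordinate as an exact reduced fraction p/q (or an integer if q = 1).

1. D_x = -7  [BE ∥ DC ∩ EC ∥ BD]
2. D_y = 18  [BE ∥ DC ∩ EC ∥ BD]
   → D = (-7, 18)
3. A_x = 432/317  [D, E, A are collinear ∩ CA ⟂ DE]
4. A_y = 2332/317  [D, E, A are collinear ∩ CA ⟂ DE]
   → A = (432/317, 2332/317)

A = (432/317, 2332/317)
D = (-7, 18)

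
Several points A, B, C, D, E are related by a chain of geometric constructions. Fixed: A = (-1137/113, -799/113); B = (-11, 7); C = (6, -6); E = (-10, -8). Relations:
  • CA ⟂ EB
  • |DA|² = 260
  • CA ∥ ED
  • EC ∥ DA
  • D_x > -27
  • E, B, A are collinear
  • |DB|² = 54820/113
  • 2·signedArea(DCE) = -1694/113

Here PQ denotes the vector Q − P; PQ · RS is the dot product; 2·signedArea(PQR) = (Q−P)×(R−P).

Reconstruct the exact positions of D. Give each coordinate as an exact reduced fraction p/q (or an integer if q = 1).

D = (-2945/113, -1025/113)

1. D_x = -2945/113  [EC ∥ DA ∩ CA ∥ ED]
2. D_y = -1025/113  [EC ∥ DA ∩ CA ∥ ED]
   → D = (-2945/113, -1025/113)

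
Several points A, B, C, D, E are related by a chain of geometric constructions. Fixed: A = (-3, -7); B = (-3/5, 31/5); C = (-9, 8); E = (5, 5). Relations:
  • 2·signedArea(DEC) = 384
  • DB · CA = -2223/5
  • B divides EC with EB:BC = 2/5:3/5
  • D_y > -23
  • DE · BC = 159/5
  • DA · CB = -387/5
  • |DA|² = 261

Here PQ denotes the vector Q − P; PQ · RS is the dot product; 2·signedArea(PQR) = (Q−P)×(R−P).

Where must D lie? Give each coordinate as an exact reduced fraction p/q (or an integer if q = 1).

1. D_x = 3  [DE · BC = 159/5 ∩ 2·signedArea(DEC) = 384]
2. D_y = -22  [DE · BC = 159/5 ∩ 2·signedArea(DEC) = 384]
   → D = (3, -22)

D = (3, -22)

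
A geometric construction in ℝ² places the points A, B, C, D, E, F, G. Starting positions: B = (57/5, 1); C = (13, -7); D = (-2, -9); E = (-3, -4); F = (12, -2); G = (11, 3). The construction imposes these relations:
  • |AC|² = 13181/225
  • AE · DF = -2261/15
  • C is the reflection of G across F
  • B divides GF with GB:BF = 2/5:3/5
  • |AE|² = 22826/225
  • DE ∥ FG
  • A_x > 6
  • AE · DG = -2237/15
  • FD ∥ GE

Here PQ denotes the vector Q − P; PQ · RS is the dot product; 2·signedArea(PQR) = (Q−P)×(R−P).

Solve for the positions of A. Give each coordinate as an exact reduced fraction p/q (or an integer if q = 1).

1. A_x = 104/15  [AE · DF = -2261/15 ∩ AE · DG = -2237/15]
2. A_y = -7/3  [AE · DF = -2261/15 ∩ AE · DG = -2237/15]
   → A = (104/15, -7/3)

A = (104/15, -7/3)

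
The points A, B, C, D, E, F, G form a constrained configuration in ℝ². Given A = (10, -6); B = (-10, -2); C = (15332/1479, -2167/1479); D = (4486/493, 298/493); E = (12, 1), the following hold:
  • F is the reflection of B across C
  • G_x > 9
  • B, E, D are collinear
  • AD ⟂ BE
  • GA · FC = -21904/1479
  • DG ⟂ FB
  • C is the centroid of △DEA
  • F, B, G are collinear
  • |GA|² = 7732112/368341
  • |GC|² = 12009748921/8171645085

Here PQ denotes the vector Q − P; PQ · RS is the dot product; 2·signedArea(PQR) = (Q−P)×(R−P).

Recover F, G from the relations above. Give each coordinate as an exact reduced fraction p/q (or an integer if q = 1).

F = (45454/1479, -1376/1479)
G = (8311993734/907960565, -1359219878/907960565)

1. F_x = 45454/1479  [F is the reflection of B across C]
2. F_y = -1376/1479  [F is the reflection of B across C]
   → F = (45454/1479, -1376/1479)
3. G_x = 8311993734/907960565  [F, B, G are collinear ∩ DG ⟂ FB]
4. G_y = -1359219878/907960565  [F, B, G are collinear ∩ DG ⟂ FB]
   → G = (8311993734/907960565, -1359219878/907960565)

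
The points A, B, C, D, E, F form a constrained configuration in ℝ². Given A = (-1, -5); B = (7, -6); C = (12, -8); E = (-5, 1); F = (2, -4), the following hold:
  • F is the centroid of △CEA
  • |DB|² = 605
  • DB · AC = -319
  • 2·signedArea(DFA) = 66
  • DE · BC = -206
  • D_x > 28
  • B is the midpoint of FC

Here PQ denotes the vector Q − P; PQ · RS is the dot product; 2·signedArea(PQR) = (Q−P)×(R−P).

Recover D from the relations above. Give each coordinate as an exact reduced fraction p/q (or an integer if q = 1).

D = (29, -17)

1. D_x = 29  [DB · AC = -319 ∩ DE · BC = -206]
2. D_y = -17  [DB · AC = -319 ∩ DE · BC = -206]
   → D = (29, -17)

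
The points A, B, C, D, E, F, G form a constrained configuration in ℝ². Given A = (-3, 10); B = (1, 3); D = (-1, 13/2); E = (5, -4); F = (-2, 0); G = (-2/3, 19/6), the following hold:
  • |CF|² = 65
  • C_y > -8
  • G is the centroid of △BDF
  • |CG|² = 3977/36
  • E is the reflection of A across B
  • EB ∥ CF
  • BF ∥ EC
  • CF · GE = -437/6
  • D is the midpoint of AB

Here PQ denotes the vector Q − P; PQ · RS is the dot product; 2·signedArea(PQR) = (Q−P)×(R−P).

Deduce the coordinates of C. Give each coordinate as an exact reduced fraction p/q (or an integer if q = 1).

1. C_x = 2  [EB ∥ CF ∩ BF ∥ EC]
2. C_y = -7  [EB ∥ CF ∩ BF ∥ EC]
   → C = (2, -7)

C = (2, -7)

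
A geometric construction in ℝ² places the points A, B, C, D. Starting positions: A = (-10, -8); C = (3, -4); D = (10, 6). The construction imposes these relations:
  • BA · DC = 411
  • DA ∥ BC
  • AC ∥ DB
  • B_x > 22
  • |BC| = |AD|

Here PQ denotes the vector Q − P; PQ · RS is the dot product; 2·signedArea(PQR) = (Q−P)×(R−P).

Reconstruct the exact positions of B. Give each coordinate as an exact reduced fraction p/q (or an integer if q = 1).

B = (23, 10)

1. B_x = 23  [DA ∥ BC ∩ AC ∥ DB]
2. B_y = 10  [DA ∥ BC ∩ AC ∥ DB]
   → B = (23, 10)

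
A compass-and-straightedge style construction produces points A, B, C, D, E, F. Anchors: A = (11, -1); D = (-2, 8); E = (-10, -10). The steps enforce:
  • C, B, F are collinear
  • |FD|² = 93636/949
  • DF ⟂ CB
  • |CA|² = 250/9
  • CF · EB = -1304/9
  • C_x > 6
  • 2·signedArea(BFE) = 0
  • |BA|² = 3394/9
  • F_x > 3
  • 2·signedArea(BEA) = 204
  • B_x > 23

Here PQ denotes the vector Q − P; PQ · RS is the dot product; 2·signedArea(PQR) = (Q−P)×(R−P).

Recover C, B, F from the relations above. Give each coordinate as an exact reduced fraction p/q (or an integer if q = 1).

B = (70/3, 14)
C = (20/3, 2)
F = (3610/949, -58/949)

1. B_x = 70/3  [line -9·x + 21·y + -84 = 0 ∩ |BA|² = 3394/9]
2. B_y = 14  [line -9·x + 21·y + -84 = 0 ∩ |BA|² = 3394/9]
   → B = (70/3, 14)
3. F_x = 3610/949  [line -24·x + 100/3·y + 280/3 = 0 ∩ |FD|² = 93636/949]
4. F_y = -58/949  [line -24·x + 100/3·y + 280/3 = 0 ∩ |FD|² = 93636/949]
   → F = (3610/949, -58/949)
5. C_x = 20/3  [CF · EB = -1304/9 ∩ C, B, F are collinear]
6. C_y = 2  [CF · EB = -1304/9 ∩ C, B, F are collinear]
   → C = (20/3, 2)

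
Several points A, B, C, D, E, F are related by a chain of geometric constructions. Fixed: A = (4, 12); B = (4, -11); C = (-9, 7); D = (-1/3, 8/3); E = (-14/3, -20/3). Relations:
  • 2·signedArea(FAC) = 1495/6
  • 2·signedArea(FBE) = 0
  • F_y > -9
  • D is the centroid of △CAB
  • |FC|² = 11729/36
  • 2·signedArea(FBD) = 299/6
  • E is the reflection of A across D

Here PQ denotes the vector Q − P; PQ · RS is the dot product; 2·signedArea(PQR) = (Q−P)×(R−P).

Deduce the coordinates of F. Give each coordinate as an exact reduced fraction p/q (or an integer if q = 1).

F = (-1/3, -53/6)

1. F_x = -1/3  [2·signedArea(FBE) = 0 ∩ 2·signedArea(FAC) = 1495/6]
2. F_y = -53/6  [2·signedArea(FBE) = 0 ∩ 2·signedArea(FAC) = 1495/6]
   → F = (-1/3, -53/6)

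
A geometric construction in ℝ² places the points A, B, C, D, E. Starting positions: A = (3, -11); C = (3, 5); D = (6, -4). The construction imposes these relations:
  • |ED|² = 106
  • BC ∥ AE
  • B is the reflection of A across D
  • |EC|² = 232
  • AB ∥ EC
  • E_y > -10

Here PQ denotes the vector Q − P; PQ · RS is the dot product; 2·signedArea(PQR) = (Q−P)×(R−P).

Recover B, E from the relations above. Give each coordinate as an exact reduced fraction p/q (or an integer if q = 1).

B = (9, 3)
E = (-3, -9)

1. B_x = 9  [B is the reflection of A across D]
2. B_y = 3  [B is the reflection of A across D]
   → B = (9, 3)
3. E_x = -3  [AB ∥ EC ∩ BC ∥ AE]
4. E_y = -9  [AB ∥ EC ∩ BC ∥ AE]
   → E = (-3, -9)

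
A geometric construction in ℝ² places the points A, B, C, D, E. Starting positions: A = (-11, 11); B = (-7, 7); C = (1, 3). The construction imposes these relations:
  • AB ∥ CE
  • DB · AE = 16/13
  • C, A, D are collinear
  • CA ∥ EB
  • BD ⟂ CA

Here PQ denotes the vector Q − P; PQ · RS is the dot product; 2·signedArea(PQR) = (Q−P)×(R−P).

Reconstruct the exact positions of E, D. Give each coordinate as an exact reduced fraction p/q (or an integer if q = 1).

D = (-83/13, 103/13)
E = (5, -1)

1. E_x = 5  [CA ∥ EB ∩ AB ∥ CE]
2. E_y = -1  [CA ∥ EB ∩ AB ∥ CE]
   → E = (5, -1)
3. D_x = -83/13  [C, A, D are collinear ∩ BD ⟂ CA]
4. D_y = 103/13  [C, A, D are collinear ∩ BD ⟂ CA]
   → D = (-83/13, 103/13)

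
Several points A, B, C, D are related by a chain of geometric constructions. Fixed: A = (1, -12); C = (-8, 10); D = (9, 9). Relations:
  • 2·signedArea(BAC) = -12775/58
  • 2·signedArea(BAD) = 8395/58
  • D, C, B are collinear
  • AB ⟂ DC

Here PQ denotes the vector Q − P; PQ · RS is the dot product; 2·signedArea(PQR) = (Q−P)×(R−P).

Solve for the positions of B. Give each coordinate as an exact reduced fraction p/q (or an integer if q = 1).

1. B_x = 131/58  [D, C, B are collinear ∩ AB ⟂ DC]
2. B_y = 545/58  [D, C, B are collinear ∩ AB ⟂ DC]
   → B = (131/58, 545/58)

B = (131/58, 545/58)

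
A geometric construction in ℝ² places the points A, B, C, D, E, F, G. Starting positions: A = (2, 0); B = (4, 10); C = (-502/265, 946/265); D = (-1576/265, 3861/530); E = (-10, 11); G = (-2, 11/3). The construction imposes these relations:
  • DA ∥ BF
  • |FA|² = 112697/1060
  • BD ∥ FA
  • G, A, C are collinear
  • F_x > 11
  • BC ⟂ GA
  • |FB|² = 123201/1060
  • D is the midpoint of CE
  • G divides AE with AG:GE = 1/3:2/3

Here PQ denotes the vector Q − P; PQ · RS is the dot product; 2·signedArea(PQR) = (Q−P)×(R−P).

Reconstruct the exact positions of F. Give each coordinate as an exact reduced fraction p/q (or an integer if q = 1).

F = (3166/265, 1439/530)

1. F_x = 3166/265  [BD ∥ FA ∩ DA ∥ BF]
2. F_y = 1439/530  [BD ∥ FA ∩ DA ∥ BF]
   → F = (3166/265, 1439/530)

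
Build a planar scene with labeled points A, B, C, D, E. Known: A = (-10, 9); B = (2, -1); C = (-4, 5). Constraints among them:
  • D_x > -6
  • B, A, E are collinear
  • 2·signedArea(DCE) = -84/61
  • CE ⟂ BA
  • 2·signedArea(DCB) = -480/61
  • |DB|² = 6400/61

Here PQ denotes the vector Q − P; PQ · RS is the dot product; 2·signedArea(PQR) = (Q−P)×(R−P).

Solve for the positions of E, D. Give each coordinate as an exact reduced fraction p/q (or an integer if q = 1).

D = (-358/61, 339/61)
E = (-274/61, 269/61)

1. E_x = -274/61  [B, A, E are collinear ∩ CE ⟂ BA]
2. E_y = 269/61  [B, A, E are collinear ∩ CE ⟂ BA]
   → E = (-274/61, 269/61)
3. D_x = -358/61  [2·signedArea(DCB) = -480/61 ∩ 2·signedArea(DCE) = -84/61]
4. D_y = 339/61  [2·signedArea(DCB) = -480/61 ∩ 2·signedArea(DCE) = -84/61]
   → D = (-358/61, 339/61)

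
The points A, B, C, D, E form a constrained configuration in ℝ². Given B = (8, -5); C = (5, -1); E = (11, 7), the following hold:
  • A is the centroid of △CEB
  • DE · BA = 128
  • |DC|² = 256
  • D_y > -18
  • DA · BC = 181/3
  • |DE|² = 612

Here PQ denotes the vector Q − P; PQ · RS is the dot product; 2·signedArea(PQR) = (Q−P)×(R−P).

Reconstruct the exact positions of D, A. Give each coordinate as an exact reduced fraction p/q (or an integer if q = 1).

1. A_x = 8  [A is the centroid of △CEB]
2. A_y = 1/3  [A is the centroid of △CEB]
   → A = (8, 1/3)
3. D_x = 5  [DA · BC = 181/3 ∩ DE · BA = 128]
4. D_y = -17  [DA · BC = 181/3 ∩ DE · BA = 128]
   → D = (5, -17)

A = (8, 1/3)
D = (5, -17)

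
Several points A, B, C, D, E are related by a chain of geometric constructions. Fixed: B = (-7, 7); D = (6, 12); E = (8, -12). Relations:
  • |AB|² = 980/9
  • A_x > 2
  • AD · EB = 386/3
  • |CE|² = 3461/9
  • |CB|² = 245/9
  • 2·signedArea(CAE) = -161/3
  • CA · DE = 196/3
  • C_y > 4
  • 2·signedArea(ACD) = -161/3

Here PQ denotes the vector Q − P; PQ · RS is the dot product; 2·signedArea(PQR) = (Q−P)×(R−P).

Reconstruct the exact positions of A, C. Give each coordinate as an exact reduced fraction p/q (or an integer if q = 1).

A = (7/3, 7/3)
C = (-7/3, 14/3)

1. A_x = 7/3  [line 15·x + -19·y + 28/3 = 0 ∩ |AB|² = 980/9]
2. A_y = 7/3  [line 15·x + -19·y + 28/3 = 0 ∩ |AB|² = 980/9]
   → A = (7/3, 7/3)
3. C_x = -7/3  [2·signedArea(ACD) = -161/3 ∩ CA · DE = 196/3]
4. C_y = 14/3  [2·signedArea(ACD) = -161/3 ∩ CA · DE = 196/3]
   → C = (-7/3, 14/3)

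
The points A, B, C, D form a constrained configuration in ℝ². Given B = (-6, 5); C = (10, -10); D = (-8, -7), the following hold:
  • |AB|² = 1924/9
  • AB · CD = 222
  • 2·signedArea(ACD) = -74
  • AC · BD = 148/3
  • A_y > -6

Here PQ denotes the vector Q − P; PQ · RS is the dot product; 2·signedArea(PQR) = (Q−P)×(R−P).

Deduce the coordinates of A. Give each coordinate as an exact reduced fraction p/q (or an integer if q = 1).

1. A_x = 14/3  [AC · BD = 148/3 ∩ AB · CD = 222]
2. A_y = -5  [AC · BD = 148/3 ∩ AB · CD = 222]
   → A = (14/3, -5)

A = (14/3, -5)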